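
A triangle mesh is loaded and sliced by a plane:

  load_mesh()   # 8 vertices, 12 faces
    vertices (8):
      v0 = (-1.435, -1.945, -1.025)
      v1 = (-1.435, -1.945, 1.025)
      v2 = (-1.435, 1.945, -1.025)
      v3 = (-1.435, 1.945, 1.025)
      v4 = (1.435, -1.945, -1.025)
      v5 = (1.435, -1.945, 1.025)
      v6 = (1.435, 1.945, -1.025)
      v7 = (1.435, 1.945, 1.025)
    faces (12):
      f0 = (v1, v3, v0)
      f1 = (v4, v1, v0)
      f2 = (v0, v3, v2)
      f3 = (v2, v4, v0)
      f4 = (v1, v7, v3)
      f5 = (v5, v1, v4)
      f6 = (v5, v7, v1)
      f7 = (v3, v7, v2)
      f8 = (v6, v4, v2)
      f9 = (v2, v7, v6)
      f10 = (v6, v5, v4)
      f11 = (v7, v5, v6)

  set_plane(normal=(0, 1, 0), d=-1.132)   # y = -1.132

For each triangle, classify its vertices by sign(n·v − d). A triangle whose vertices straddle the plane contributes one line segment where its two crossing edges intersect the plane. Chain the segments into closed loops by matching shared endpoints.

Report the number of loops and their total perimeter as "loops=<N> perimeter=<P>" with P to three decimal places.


Straddling triangles (8 of 12):
  (v1,v3,v0) [-+-] → (-1.435, -1.132, 1.025)–(-1.435, -1.132, -0.596555)  len=1.6216
  (v0,v3,v2) [-++] → (-1.435, -1.132, -0.596555)–(-1.435, -1.132, -1.025)  len=0.4284
  (v2,v4,v0) [+--] → (0.835177, -1.132, -1.025)–(-1.435, -1.132, -1.025)  len=2.2702
  (v1,v7,v3) [-++] → (-0.835177, -1.132, 1.025)–(-1.435, -1.132, 1.025)  len=0.5998
  (v5,v7,v1) [-+-] → (1.435, -1.132, 1.025)–(-0.835177, -1.132, 1.025)  len=2.2702
  (v6,v4,v2) [+-+] → (1.435, -1.132, -1.025)–(0.835177, -1.132, -1.025)  len=0.5998
  (v6,v5,v4) [+--] → (1.435, -1.132, 0.596555)–(1.435, -1.132, -1.025)  len=1.6216
  (v7,v5,v6) [+-+] → (1.435, -1.132, 1.025)–(1.435, -1.132, 0.596555)  len=0.4284

Chained into 1 loop(s):
  loop 1: 8 segments, perimeter = 9.8400
Total perimeter = 9.840

loops=1 perimeter=9.840


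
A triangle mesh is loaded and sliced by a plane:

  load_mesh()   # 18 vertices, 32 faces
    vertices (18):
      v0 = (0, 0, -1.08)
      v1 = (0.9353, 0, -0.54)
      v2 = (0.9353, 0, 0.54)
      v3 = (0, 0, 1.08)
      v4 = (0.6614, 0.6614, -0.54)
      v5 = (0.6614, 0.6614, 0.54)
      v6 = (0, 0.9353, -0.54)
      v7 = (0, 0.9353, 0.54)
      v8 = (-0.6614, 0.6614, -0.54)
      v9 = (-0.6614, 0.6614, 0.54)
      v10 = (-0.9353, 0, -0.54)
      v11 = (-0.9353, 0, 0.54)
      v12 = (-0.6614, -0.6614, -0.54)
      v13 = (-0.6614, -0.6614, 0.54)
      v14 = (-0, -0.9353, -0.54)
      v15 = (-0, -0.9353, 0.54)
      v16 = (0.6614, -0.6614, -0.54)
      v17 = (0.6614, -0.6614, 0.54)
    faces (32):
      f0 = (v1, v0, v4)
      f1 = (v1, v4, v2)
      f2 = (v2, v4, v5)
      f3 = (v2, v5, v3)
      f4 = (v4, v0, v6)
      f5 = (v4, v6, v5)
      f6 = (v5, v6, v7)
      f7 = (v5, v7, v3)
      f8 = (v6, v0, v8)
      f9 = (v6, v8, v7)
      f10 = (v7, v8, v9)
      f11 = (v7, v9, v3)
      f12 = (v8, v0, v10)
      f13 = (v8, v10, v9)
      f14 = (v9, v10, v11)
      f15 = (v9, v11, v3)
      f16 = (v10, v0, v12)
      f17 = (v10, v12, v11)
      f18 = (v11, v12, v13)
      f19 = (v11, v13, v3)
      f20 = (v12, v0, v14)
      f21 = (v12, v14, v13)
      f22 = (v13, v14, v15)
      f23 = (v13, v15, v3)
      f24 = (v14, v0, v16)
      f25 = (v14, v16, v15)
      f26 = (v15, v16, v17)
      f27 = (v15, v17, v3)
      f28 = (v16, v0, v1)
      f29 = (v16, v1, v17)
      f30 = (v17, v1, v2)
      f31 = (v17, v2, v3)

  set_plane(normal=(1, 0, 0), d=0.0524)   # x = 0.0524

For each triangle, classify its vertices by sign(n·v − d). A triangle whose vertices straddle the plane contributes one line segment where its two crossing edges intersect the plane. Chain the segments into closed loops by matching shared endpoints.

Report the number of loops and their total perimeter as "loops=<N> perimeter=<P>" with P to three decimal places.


Straddling triangles (12 of 32):
  (v1,v0,v4) [+-+] → (0.0524, 0, -1.04975)–(0.0524, 0.0524, -1.03722)  len=0.0539
  (v2,v5,v3) [++-] → (0.0524, 0.0524, 1.03722)–(0.0524, 0, 1.04975)  len=0.0539
  (v4,v0,v6) [+--] → (0.0524, 0.0524, -1.03722)–(0.0524, 0.9136, -0.54)  len=0.9944
  (v4,v6,v5) [+-+] → (0.0524, 0.9136, -0.54)–(0.0524, 0.9136, -0.454436)  len=0.0856
  (v5,v6,v7) [+--] → (0.0524, 0.9136, -0.454436)–(0.0524, 0.9136, 0.54)  len=0.9944
  (v5,v7,v3) [+--] → (0.0524, 0.9136, 0.54)–(0.0524, 0.0524, 1.03722)  len=0.9944
  (v14,v0,v16) [--+] → (0.0524, -0.0524, -1.03722)–(0.0524, -0.9136, -0.54)  len=0.9944
  (v14,v16,v15) [-+-] → (0.0524, -0.9136, -0.54)–(0.0524, -0.9136, 0.454436)  len=0.9944
  (v15,v16,v17) [-++] → (0.0524, -0.9136, 0.454436)–(0.0524, -0.9136, 0.54)  len=0.0856
  (v15,v17,v3) [-+-] → (0.0524, -0.9136, 0.54)–(0.0524, -0.0524, 1.03722)  len=0.9944
  (v16,v0,v1) [+-+] → (0.0524, -0.0524, -1.03722)–(0.0524, 0, -1.04975)  len=0.0539
  (v17,v2,v3) [++-] → (0.0524, 0, 1.04975)–(0.0524, -0.0524, 1.03722)  len=0.0539

Chained into 1 loop(s):
  loop 1: 12 segments, perimeter = 6.3532
Total perimeter = 6.353

loops=1 perimeter=6.353


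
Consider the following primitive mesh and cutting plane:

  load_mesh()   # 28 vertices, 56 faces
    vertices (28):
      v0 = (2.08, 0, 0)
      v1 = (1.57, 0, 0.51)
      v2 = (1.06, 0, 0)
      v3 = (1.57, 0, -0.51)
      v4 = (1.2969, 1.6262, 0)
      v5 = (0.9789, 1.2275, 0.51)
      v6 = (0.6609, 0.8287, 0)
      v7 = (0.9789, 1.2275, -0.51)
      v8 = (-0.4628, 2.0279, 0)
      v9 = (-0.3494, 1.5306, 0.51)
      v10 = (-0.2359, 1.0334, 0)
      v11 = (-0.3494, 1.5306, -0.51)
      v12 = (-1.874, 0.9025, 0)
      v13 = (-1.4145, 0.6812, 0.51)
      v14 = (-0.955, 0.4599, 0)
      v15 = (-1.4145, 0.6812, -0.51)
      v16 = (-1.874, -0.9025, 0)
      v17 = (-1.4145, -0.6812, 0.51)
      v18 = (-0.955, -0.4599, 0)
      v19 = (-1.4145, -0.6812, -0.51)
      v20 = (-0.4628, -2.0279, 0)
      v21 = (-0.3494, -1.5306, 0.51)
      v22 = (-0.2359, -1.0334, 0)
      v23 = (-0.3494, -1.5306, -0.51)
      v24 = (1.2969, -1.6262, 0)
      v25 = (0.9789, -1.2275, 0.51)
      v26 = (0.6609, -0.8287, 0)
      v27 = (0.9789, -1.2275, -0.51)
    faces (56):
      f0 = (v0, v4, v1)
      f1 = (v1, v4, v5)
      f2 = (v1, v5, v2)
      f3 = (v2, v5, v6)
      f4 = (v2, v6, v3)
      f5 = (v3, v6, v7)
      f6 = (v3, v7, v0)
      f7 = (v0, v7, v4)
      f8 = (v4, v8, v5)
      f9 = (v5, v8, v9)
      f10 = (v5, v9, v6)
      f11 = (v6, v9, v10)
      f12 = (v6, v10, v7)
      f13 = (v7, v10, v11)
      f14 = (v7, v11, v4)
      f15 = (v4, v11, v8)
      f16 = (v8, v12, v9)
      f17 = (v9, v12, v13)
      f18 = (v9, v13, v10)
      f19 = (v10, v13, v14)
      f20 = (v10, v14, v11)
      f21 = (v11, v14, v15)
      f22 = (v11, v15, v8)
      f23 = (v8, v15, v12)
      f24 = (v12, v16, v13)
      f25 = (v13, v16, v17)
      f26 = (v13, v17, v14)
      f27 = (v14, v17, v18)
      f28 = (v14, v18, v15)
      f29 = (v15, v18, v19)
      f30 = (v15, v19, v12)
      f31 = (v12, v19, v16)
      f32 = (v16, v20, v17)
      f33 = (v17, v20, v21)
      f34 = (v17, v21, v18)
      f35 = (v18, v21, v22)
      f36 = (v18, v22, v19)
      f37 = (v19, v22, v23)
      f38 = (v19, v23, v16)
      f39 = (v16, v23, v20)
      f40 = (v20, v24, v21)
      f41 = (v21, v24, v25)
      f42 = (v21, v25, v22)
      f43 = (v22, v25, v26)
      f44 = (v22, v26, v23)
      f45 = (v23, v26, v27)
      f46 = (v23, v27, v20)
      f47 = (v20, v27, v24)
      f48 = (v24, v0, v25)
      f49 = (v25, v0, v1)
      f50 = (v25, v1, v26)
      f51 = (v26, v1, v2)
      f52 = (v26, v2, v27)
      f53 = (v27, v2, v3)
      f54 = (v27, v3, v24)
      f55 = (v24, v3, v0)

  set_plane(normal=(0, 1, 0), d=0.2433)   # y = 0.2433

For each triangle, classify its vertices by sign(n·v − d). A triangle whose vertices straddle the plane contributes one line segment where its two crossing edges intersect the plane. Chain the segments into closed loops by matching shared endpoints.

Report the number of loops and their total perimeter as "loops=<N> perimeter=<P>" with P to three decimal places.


loops=2 perimeter=5.631

Straddling triangles (16 of 56):
  (v0,v4,v1) [-+-] → (1.96284, 0.2433, 0)–(1.52914, 0.2433, 0.433698)  len=0.6133
  (v1,v4,v5) [-++] → (1.52914, 0.2433, 0.433698)–(1.45284, 0.2433, 0.51)  len=0.1079
  (v1,v5,v2) [-+-] → (1.45284, 0.2433, 0.51)–(1.04393, 0.2433, 0.101086)  len=0.5783
  (v2,v5,v6) [-++] → (1.04393, 0.2433, 0.101086)–(0.942827, 0.2433, 0)  len=0.1430
  (v2,v6,v3) [-+-] → (0.942827, 0.2433, 0)–(1.3031, 0.2433, -0.360268)  len=0.5095
  (v3,v6,v7) [-++] → (1.3031, 0.2433, -0.360268)–(1.45284, 0.2433, -0.51)  len=0.2118
  (v3,v7,v0) [-+-] → (1.45284, 0.2433, -0.51)–(1.86175, 0.2433, -0.101086)  len=0.5783
  (v0,v7,v4) [-++] → (1.86175, 0.2433, -0.101086)–(1.96284, 0.2433, 0)  len=0.1430
  (v12,v16,v13) [+-+] → (-1.874, 0.2433, 0)–(-1.54155, 0.2433, 0.368983)  len=0.4967
  (v13,v16,v17) [+--] → (-1.54155, 0.2433, 0.368983)–(-1.4145, 0.2433, 0.51)  len=0.1898
  (v13,v17,v14) [+-+] → (-1.4145, 0.2433, 0.51)–(-1.04222, 0.2433, 0.0968066)  len=0.5562
  (v14,v17,v18) [+--] → (-1.04222, 0.2433, 0.0968066)–(-0.955, 0.2433, 0)  len=0.1303
  (v14,v18,v15) [+-+] → (-0.955, 0.2433, 0)–(-1.23817, 0.2433, -0.314286)  len=0.4230
  (v15,v18,v19) [+--] → (-1.23817, 0.2433, -0.314286)–(-1.4145, 0.2433, -0.51)  len=0.2634
  (v15,v19,v12) [+-+] → (-1.4145, 0.2433, -0.51)–(-1.68274, 0.2433, -0.212283)  len=0.4007
  (v12,v19,v16) [+--] → (-1.68274, 0.2433, -0.212283)–(-1.874, 0.2433, 0)  len=0.2857

Chained into 2 loop(s):
  loop 1: 8 segments, perimeter = 2.8850
  loop 2: 8 segments, perimeter = 2.7459
Total perimeter = 5.631


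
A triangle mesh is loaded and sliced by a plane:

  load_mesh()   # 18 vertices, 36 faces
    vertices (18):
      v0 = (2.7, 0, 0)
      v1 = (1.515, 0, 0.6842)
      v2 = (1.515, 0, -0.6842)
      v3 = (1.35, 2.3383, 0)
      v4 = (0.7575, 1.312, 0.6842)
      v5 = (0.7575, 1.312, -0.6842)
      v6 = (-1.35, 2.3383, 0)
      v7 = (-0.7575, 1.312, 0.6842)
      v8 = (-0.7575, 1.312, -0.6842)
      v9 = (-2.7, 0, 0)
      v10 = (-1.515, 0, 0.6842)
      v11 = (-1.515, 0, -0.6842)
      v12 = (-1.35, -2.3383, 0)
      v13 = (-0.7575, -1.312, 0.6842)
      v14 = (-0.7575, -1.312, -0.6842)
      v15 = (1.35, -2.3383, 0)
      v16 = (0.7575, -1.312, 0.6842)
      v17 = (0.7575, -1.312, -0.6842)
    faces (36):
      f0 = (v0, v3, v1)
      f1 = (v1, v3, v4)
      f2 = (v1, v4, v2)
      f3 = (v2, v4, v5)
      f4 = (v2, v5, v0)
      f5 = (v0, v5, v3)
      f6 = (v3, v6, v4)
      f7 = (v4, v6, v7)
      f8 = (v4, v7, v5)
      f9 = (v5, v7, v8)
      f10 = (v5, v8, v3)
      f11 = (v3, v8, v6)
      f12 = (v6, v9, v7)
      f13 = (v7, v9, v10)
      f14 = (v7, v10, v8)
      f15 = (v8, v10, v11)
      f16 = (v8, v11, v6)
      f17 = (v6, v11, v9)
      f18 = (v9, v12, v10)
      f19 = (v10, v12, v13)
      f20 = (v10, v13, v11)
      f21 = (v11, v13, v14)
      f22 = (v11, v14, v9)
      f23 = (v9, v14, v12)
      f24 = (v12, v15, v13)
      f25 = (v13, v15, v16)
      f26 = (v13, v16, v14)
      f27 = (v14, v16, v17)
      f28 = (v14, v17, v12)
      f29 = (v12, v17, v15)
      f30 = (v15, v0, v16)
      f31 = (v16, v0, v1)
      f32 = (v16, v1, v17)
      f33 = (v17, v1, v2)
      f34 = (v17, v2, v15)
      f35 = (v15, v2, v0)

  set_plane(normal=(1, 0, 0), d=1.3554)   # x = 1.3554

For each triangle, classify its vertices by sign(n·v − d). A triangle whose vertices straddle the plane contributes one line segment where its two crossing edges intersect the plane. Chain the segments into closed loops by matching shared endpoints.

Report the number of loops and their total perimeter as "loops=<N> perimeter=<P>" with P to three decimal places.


Straddling triangles (12 of 36):
  (v0,v3,v1) [+-+] → (1.3554, 2.32895, 0)–(1.3554, 2.26177, 0.022392)  len=0.0708
  (v1,v3,v4) [+--] → (1.3554, 2.26177, 0.022392)–(1.3554, 0.276429, 0.6842)  len=2.0927
  (v1,v4,v2) [+-+] → (1.3554, 0.276429, 0.6842)–(1.3554, 0.276429, -0.395888)  len=1.0801
  (v2,v4,v5) [+--] → (1.3554, 0.276429, -0.395888)–(1.3554, 0.276429, -0.6842)  len=0.2883
  (v2,v5,v0) [+-+] → (1.3554, 0.276429, -0.6842)–(1.3554, 0.908167, -0.473604)  len=0.6659
  (v0,v5,v3) [+--] → (1.3554, 0.908167, -0.473604)–(1.3554, 2.32895, 0)  len=1.4976
  (v15,v0,v16) [-+-] → (1.3554, -2.32895, 0)–(1.3554, -0.908167, 0.473604)  len=1.4976
  (v16,v0,v1) [-++] → (1.3554, -0.908167, 0.473604)–(1.3554, -0.276429, 0.6842)  len=0.6659
  (v16,v1,v17) [-+-] → (1.3554, -0.276429, 0.6842)–(1.3554, -0.276429, 0.395888)  len=0.2883
  (v17,v1,v2) [-++] → (1.3554, -0.276429, 0.395888)–(1.3554, -0.276429, -0.6842)  len=1.0801
  (v17,v2,v15) [-+-] → (1.3554, -0.276429, -0.6842)–(1.3554, -2.26177, -0.022392)  len=2.0927
  (v15,v2,v0) [-++] → (1.3554, -2.26177, -0.022392)–(1.3554, -2.32895, 0)  len=0.0708

Chained into 2 loop(s):
  loop 1: 6 segments, perimeter = 5.6955
  loop 2: 6 segments, perimeter = 5.6955
Total perimeter = 11.391

loops=2 perimeter=11.391


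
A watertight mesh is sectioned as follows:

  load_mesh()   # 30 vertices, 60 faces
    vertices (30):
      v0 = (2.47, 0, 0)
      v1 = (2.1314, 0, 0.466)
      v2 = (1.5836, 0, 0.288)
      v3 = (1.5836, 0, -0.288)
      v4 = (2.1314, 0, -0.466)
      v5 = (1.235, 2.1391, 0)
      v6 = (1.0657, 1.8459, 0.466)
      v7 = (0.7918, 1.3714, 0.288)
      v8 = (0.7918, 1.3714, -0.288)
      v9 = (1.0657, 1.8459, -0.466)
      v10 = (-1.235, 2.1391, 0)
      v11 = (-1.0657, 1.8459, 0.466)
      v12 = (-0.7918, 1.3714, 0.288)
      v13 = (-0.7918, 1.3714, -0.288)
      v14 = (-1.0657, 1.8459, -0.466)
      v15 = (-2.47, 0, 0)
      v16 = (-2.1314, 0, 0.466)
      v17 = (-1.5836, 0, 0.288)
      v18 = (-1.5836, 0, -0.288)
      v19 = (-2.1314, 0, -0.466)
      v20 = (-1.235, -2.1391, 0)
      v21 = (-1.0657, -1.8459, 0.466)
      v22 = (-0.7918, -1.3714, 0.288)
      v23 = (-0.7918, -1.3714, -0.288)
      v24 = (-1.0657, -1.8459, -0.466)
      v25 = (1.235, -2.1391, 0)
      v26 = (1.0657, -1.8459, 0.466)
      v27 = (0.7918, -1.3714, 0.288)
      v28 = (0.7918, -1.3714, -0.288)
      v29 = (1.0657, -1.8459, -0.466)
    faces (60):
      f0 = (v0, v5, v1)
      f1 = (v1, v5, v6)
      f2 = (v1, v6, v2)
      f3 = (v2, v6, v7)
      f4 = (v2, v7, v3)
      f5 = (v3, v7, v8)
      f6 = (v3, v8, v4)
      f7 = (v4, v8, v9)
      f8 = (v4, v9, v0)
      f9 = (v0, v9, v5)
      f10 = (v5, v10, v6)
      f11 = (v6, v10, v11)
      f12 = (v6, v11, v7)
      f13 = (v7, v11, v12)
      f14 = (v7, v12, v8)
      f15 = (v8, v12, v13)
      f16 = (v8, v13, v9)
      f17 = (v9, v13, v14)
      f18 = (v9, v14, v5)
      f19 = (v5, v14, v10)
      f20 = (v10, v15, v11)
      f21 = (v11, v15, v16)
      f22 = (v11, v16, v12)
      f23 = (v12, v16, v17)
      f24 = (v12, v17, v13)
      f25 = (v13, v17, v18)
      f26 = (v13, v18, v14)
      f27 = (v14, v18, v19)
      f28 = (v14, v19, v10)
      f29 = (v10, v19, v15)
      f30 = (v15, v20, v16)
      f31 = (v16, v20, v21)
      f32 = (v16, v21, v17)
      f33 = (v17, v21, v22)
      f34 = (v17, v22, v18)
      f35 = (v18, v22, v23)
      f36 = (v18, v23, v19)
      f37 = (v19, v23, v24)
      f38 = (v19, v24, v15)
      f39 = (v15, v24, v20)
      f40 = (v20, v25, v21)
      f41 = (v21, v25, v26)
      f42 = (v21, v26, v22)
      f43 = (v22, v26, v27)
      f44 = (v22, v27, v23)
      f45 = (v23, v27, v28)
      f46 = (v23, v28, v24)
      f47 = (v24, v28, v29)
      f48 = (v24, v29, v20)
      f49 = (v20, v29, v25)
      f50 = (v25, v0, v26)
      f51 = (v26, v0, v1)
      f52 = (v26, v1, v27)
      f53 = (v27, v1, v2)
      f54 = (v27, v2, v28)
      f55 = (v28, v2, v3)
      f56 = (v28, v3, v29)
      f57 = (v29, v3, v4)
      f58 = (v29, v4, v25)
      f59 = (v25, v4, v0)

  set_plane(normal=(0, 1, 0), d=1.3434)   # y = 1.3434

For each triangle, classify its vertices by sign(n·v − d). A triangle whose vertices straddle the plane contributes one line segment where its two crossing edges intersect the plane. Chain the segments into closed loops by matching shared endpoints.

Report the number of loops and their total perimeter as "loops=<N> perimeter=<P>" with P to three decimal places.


loops=2 perimeter=5.760

Straddling triangles (20 of 60):
  (v0,v5,v1) [-+-] → (1.69439, 1.3434, 0)–(1.56844, 1.3434, 0.173342)  len=0.2143
  (v1,v5,v6) [-++] → (1.56844, 1.3434, 0.173342)–(1.35581, 1.3434, 0.466)  len=0.3617
  (v1,v6,v2) [-+-] → (1.35581, 1.3434, 0.466)–(1.20669, 1.3434, 0.417544)  len=0.1568
  (v2,v6,v7) [-++] → (1.20669, 1.3434, 0.417544)–(0.807966, 1.3434, 0.288)  len=0.4192
  (v2,v7,v3) [-+-] → (0.807966, 1.3434, 0.288)–(0.807966, 1.3434, 0.27624)  len=0.0118
  (v3,v7,v8) [-++] → (0.807966, 1.3434, 0.27624)–(0.807966, 1.3434, -0.288)  len=0.5642
  (v3,v8,v4) [-+-] → (0.807966, 1.3434, -0.288)–(0.819151, 1.3434, -0.291634)  len=0.0118
  (v4,v8,v9) [-++] → (0.819151, 1.3434, -0.291634)–(1.35581, 1.3434, -0.466)  len=0.5643
  (v4,v9,v0) [-+-] → (1.35581, 1.3434, -0.466)–(1.44799, 1.3434, -0.339143)  len=0.1568
  (v0,v9,v5) [-++] → (1.44799, 1.3434, -0.339143)–(1.69439, 1.3434, 0)  len=0.4192
  (v10,v15,v11) [+-+] → (-1.69439, 1.3434, 0)–(-1.44799, 1.3434, 0.339143)  len=0.4192
  (v11,v15,v16) [+--] → (-1.44799, 1.3434, 0.339143)–(-1.35581, 1.3434, 0.466)  len=0.1568
  (v11,v16,v12) [+-+] → (-1.35581, 1.3434, 0.466)–(-0.819151, 1.3434, 0.291634)  len=0.5643
  (v12,v16,v17) [+--] → (-0.819151, 1.3434, 0.291634)–(-0.807966, 1.3434, 0.288)  len=0.0118
  (v12,v17,v13) [+-+] → (-0.807966, 1.3434, 0.288)–(-0.807966, 1.3434, -0.27624)  len=0.5642
  (v13,v17,v18) [+--] → (-0.807966, 1.3434, -0.27624)–(-0.807966, 1.3434, -0.288)  len=0.0118
  (v13,v18,v14) [+-+] → (-0.807966, 1.3434, -0.288)–(-1.20669, 1.3434, -0.417544)  len=0.4192
  (v14,v18,v19) [+--] → (-1.20669, 1.3434, -0.417544)–(-1.35581, 1.3434, -0.466)  len=0.1568
  (v14,v19,v10) [+-+] → (-1.35581, 1.3434, -0.466)–(-1.56844, 1.3434, -0.173342)  len=0.3617
  (v10,v19,v15) [+--] → (-1.56844, 1.3434, -0.173342)–(-1.69439, 1.3434, 0)  len=0.2143

Chained into 2 loop(s):
  loop 1: 10 segments, perimeter = 2.8801
  loop 2: 10 segments, perimeter = 2.8801
Total perimeter = 5.760


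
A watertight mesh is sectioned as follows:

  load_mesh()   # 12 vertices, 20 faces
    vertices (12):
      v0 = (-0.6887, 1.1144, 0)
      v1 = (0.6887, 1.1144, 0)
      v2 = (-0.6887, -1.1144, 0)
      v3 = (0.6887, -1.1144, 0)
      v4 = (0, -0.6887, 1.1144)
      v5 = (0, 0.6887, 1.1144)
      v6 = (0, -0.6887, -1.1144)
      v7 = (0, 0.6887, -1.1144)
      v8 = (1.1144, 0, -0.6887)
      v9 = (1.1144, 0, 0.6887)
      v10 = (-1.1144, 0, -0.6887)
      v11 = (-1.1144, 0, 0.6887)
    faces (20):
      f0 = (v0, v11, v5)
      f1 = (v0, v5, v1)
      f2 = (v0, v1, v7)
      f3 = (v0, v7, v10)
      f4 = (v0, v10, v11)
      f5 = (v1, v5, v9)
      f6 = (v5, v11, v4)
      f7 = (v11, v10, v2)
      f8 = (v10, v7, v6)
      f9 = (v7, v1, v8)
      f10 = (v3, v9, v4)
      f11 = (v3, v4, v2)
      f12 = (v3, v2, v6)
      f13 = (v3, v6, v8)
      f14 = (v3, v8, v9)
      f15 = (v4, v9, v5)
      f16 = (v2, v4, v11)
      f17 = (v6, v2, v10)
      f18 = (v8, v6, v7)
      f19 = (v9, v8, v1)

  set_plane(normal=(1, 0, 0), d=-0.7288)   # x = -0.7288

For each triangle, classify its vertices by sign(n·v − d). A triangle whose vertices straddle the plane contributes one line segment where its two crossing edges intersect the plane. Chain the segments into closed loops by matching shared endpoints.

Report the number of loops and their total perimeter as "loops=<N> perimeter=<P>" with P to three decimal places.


Straddling triangles (8 of 20):
  (v0,v11,v5) [+-+] → (-0.7288, 1.00943, 0.064874)–(-0.7288, 0.238301, 0.835999)  len=1.0905
  (v0,v7,v10) [++-] → (-0.7288, 0.238301, -0.835999)–(-0.7288, 1.00943, -0.064874)  len=1.0905
  (v0,v10,v11) [+--] → (-0.7288, 1.00943, -0.064874)–(-0.7288, 1.00943, 0.064874)  len=0.1297
  (v5,v11,v4) [+-+] → (-0.7288, 0.238301, 0.835999)–(-0.7288, -0.238301, 0.835999)  len=0.4766
  (v11,v10,v2) [--+] → (-0.7288, -1.00943, -0.064874)–(-0.7288, -1.00943, 0.064874)  len=0.1297
  (v10,v7,v6) [-++] → (-0.7288, 0.238301, -0.835999)–(-0.7288, -0.238301, -0.835999)  len=0.4766
  (v2,v4,v11) [++-] → (-0.7288, -0.238301, 0.835999)–(-0.7288, -1.00943, 0.064874)  len=1.0905
  (v6,v2,v10) [++-] → (-0.7288, -1.00943, -0.064874)–(-0.7288, -0.238301, -0.835999)  len=1.0905

Chained into 1 loop(s):
  loop 1: 8 segments, perimeter = 5.5748
Total perimeter = 5.575

loops=1 perimeter=5.575


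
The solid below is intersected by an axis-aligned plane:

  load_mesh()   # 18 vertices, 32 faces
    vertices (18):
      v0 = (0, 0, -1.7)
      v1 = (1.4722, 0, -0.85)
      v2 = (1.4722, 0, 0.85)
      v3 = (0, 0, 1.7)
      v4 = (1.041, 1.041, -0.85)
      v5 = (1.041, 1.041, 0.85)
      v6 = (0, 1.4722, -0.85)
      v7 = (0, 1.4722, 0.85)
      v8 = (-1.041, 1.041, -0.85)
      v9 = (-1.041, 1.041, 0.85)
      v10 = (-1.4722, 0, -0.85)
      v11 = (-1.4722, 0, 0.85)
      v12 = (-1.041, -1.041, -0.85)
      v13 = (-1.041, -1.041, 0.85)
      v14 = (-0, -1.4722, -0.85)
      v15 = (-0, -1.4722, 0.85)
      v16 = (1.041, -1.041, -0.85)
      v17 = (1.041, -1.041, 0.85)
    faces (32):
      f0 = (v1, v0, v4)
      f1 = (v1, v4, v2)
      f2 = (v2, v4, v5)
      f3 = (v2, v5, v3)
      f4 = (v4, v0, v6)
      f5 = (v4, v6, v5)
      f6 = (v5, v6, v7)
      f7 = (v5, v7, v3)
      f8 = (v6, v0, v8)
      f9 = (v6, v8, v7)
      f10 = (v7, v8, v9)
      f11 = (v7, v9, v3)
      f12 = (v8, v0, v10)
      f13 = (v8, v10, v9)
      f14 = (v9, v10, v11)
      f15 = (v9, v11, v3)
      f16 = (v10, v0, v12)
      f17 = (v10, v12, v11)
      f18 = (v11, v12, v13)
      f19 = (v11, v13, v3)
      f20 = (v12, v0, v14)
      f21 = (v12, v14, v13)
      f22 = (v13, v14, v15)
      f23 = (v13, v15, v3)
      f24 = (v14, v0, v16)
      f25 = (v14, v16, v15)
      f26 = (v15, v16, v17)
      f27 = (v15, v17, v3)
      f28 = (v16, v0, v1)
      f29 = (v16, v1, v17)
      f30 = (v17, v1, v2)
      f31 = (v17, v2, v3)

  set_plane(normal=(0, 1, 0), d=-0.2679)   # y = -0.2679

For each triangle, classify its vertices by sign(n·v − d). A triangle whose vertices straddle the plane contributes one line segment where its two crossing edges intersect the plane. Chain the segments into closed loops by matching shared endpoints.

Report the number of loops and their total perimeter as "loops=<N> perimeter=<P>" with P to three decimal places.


Straddling triangles (12 of 32):
  (v10,v0,v12) [++-] → (-0.2679, -0.2679, -1.48125)–(-1.36123, -0.2679, -0.85)  len=1.2625
  (v10,v12,v11) [+-+] → (-1.36123, -0.2679, -0.85)–(-1.36123, -0.2679, 0.412507)  len=1.2625
  (v11,v12,v13) [+--] → (-1.36123, -0.2679, 0.412507)–(-1.36123, -0.2679, 0.85)  len=0.4375
  (v11,v13,v3) [+-+] → (-1.36123, -0.2679, 0.85)–(-0.2679, -0.2679, 1.48125)  len=1.2625
  (v12,v0,v14) [-+-] → (-0.2679, -0.2679, -1.48125)–(0, -0.2679, -1.54532)  len=0.2755
  (v13,v15,v3) [--+] → (0, -0.2679, 1.54532)–(-0.2679, -0.2679, 1.48125)  len=0.2755
  (v14,v0,v16) [-+-] → (0, -0.2679, -1.54532)–(0.2679, -0.2679, -1.48125)  len=0.2755
  (v15,v17,v3) [--+] → (0.2679, -0.2679, 1.48125)–(0, -0.2679, 1.54532)  len=0.2755
  (v16,v0,v1) [-++] → (0.2679, -0.2679, -1.48125)–(1.36123, -0.2679, -0.85)  len=1.2625
  (v16,v1,v17) [-+-] → (1.36123, -0.2679, -0.85)–(1.36123, -0.2679, -0.412507)  len=0.4375
  (v17,v1,v2) [-++] → (1.36123, -0.2679, -0.412507)–(1.36123, -0.2679, 0.85)  len=1.2625
  (v17,v2,v3) [-++] → (1.36123, -0.2679, 0.85)–(0.2679, -0.2679, 1.48125)  len=1.2625

Chained into 1 loop(s):
  loop 1: 12 segments, perimeter = 9.5517
Total perimeter = 9.552

loops=1 perimeter=9.552


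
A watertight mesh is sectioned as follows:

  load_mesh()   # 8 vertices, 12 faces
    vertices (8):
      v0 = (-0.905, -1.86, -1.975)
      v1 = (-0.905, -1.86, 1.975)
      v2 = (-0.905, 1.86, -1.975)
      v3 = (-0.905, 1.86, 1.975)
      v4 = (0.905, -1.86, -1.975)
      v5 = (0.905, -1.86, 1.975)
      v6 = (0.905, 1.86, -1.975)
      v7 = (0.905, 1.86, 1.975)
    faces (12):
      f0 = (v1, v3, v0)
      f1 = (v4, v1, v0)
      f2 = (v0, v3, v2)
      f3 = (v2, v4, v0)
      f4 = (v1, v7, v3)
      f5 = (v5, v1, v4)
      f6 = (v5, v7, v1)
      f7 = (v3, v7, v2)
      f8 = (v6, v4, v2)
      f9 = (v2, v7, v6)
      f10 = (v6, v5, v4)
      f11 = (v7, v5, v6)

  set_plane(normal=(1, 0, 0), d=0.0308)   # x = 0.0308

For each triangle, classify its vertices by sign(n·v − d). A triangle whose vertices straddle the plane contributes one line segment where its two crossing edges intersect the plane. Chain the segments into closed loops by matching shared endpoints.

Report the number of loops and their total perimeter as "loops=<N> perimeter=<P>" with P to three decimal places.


loops=1 perimeter=15.340

Straddling triangles (8 of 12):
  (v4,v1,v0) [+--] → (0.0308, -1.86, -0.0672155)–(0.0308, -1.86, -1.975)  len=1.9078
  (v2,v4,v0) [-+-] → (0.0308, -0.0633017, -1.975)–(0.0308, -1.86, -1.975)  len=1.7967
  (v1,v7,v3) [-+-] → (0.0308, 0.0633017, 1.975)–(0.0308, 1.86, 1.975)  len=1.7967
  (v5,v1,v4) [+-+] → (0.0308, -1.86, 1.975)–(0.0308, -1.86, -0.0672155)  len=2.0422
  (v5,v7,v1) [++-] → (0.0308, 0.0633017, 1.975)–(0.0308, -1.86, 1.975)  len=1.9233
  (v3,v7,v2) [-+-] → (0.0308, 1.86, 1.975)–(0.0308, 1.86, 0.0672155)  len=1.9078
  (v6,v4,v2) [++-] → (0.0308, -0.0633017, -1.975)–(0.0308, 1.86, -1.975)  len=1.9233
  (v2,v7,v6) [-++] → (0.0308, 1.86, 0.0672155)–(0.0308, 1.86, -1.975)  len=2.0422

Chained into 1 loop(s):
  loop 1: 8 segments, perimeter = 15.3400
Total perimeter = 15.340


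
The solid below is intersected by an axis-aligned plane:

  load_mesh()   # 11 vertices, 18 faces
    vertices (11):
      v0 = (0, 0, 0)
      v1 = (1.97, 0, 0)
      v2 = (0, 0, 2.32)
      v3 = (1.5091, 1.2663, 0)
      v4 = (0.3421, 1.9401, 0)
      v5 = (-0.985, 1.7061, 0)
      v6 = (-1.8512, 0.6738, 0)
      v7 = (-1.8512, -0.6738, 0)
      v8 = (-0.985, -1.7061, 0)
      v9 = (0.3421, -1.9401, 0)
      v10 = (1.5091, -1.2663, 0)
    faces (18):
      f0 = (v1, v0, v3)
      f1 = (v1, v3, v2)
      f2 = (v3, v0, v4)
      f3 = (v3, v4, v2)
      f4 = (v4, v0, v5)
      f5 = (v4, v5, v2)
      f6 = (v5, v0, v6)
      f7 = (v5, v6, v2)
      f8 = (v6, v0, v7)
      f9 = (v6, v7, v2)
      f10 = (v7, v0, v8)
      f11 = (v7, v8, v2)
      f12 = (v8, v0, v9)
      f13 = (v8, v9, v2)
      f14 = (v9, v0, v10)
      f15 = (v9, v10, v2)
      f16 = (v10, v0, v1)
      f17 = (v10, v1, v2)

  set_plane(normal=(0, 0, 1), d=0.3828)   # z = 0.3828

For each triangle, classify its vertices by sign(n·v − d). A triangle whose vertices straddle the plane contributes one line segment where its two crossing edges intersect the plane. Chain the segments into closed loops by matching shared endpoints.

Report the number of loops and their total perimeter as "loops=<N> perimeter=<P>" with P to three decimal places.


Straddling triangles (9 of 18):
  (v1,v3,v2) [--+] → (1.2601, 1.05736, 0.3828)–(1.64495, 0, 0.3828)  len=1.1252
  (v3,v4,v2) [--+] → (0.285654, 1.61998, 0.3828)–(1.2601, 1.05736, 0.3828)  len=1.1252
  (v4,v5,v2) [--+] → (-0.822475, 1.42459, 0.3828)–(0.285654, 1.61998, 0.3828)  len=1.1252
  (v5,v6,v2) [--+] → (-1.54575, 0.562623, 0.3828)–(-0.822475, 1.42459, 0.3828)  len=1.1252
  (v6,v7,v2) [--+] → (-1.54575, -0.562623, 0.3828)–(-1.54575, 0.562623, 0.3828)  len=1.1252
  (v7,v8,v2) [--+] → (-0.822475, -1.42459, 0.3828)–(-1.54575, -0.562623, 0.3828)  len=1.1252
  (v8,v9,v2) [--+] → (0.285654, -1.61998, 0.3828)–(-0.822475, -1.42459, 0.3828)  len=1.1252
  (v9,v10,v2) [--+] → (1.2601, -1.05736, 0.3828)–(0.285654, -1.61998, 0.3828)  len=1.1252
  (v10,v1,v2) [--+] → (1.64495, 0, 0.3828)–(1.2601, -1.05736, 0.3828)  len=1.1252

Chained into 1 loop(s):
  loop 1: 9 segments, perimeter = 10.1270
Total perimeter = 10.127

loops=1 perimeter=10.127


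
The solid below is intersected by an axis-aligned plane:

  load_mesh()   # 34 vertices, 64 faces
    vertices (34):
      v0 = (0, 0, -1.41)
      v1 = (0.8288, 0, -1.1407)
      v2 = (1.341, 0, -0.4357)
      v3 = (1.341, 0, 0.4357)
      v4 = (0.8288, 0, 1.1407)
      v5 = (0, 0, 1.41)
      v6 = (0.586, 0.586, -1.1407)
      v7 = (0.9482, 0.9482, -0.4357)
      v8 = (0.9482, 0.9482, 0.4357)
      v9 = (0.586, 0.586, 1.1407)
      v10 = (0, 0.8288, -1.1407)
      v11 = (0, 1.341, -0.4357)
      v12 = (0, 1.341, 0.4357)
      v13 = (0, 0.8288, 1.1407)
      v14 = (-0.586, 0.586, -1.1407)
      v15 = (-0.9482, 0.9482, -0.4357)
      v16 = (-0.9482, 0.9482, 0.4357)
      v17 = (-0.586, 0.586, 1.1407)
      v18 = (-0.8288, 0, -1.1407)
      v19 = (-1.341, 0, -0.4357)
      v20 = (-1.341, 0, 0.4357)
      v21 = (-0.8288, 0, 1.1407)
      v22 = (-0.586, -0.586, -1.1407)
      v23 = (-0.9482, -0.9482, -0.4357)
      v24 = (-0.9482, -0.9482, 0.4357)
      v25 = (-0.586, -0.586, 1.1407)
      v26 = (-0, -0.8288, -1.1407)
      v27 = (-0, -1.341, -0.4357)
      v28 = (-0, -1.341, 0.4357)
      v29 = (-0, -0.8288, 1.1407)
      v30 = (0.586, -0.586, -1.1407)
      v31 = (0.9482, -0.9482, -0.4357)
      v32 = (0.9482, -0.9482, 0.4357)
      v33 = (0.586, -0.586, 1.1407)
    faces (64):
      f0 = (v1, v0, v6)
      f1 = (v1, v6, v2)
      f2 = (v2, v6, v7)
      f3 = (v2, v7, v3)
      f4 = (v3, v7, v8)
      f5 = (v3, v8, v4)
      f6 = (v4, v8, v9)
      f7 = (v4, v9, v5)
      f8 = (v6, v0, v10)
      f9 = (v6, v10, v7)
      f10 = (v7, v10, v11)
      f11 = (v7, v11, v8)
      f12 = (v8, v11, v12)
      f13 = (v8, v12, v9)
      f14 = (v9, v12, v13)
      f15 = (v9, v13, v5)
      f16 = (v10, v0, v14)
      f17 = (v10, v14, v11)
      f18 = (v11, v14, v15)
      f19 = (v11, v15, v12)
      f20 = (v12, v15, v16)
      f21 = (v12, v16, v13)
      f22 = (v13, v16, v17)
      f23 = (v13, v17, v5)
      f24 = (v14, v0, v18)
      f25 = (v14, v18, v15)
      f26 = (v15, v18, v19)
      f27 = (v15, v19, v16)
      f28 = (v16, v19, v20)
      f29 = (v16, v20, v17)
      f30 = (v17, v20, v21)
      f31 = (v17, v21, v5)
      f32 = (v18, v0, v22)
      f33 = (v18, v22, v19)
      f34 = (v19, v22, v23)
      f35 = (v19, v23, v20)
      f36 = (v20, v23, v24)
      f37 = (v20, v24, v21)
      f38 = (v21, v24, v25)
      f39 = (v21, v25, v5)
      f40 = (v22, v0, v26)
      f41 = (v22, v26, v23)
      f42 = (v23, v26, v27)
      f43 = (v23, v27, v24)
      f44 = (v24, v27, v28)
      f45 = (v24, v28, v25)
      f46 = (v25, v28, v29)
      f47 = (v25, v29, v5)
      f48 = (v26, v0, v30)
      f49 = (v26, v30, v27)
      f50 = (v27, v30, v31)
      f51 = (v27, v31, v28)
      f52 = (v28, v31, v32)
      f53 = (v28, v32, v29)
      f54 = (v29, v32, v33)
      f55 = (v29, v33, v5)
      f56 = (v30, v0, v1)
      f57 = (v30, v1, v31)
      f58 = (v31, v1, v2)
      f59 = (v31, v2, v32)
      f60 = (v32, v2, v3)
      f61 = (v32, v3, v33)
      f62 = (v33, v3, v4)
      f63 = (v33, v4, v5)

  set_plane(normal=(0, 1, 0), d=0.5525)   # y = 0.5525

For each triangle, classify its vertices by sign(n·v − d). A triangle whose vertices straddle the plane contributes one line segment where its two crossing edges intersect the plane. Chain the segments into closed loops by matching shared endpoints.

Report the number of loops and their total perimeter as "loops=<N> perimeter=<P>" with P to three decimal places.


loops=1 perimeter=7.658

Straddling triangles (20 of 64):
  (v1,v0,v6) [--+] → (0.5525, 0.5525, -1.1561)–(0.59988, 0.5525, -1.1407)  len=0.0498
  (v1,v6,v2) [-+-] → (0.59988, 0.5525, -1.1407)–(0.629161, 0.5525, -1.1004)  len=0.0498
  (v2,v6,v7) [-++] → (0.629161, 0.5525, -1.1004)–(1.11212, 0.5525, -0.4357)  len=0.8216
  (v2,v7,v3) [-+-] → (1.11212, 0.5525, -0.4357)–(1.11212, 0.5525, -0.0720499)  len=0.3637
  (v3,v7,v8) [-++] → (1.11212, 0.5525, -0.0720499)–(1.11212, 0.5525, 0.4357)  len=0.5077
  (v3,v8,v4) [-+-] → (1.11212, 0.5525, 0.4357)–(0.898372, 0.5525, 0.729909)  len=0.3637
  (v4,v8,v9) [-++] → (0.898372, 0.5525, 0.729909)–(0.59988, 0.5525, 1.1407)  len=0.5078
  (v4,v9,v5) [-+-] → (0.59988, 0.5525, 1.1407)–(0.5525, 0.5525, 1.1561)  len=0.0498
  (v6,v0,v10) [+-+] → (0.5525, 0.5525, -1.1561)–(0, 0.5525, -1.23048)  len=0.5575
  (v9,v13,v5) [++-] → (0, 0.5525, 1.23048)–(0.5525, 0.5525, 1.1561)  len=0.5575
  (v10,v0,v14) [+-+] → (0, 0.5525, -1.23048)–(-0.5525, 0.5525, -1.1561)  len=0.5575
  (v13,v17,v5) [++-] → (-0.5525, 0.5525, 1.1561)–(0, 0.5525, 1.23048)  len=0.5575
  (v14,v0,v18) [+--] → (-0.5525, 0.5525, -1.1561)–(-0.59988, 0.5525, -1.1407)  len=0.0498
  (v14,v18,v15) [+-+] → (-0.59988, 0.5525, -1.1407)–(-0.898372, 0.5525, -0.729909)  len=0.5078
  (v15,v18,v19) [+--] → (-0.898372, 0.5525, -0.729909)–(-1.11212, 0.5525, -0.4357)  len=0.3637
  (v15,v19,v16) [+-+] → (-1.11212, 0.5525, -0.4357)–(-1.11212, 0.5525, 0.0720499)  len=0.5077
  (v16,v19,v20) [+--] → (-1.11212, 0.5525, 0.0720499)–(-1.11212, 0.5525, 0.4357)  len=0.3637
  (v16,v20,v17) [+-+] → (-1.11212, 0.5525, 0.4357)–(-0.629161, 0.5525, 1.1004)  len=0.8216
  (v17,v20,v21) [+--] → (-0.629161, 0.5525, 1.1004)–(-0.59988, 0.5525, 1.1407)  len=0.0498
  (v17,v21,v5) [+--] → (-0.59988, 0.5525, 1.1407)–(-0.5525, 0.5525, 1.1561)  len=0.0498

Chained into 1 loop(s):
  loop 1: 20 segments, perimeter = 7.6578
Total perimeter = 7.658


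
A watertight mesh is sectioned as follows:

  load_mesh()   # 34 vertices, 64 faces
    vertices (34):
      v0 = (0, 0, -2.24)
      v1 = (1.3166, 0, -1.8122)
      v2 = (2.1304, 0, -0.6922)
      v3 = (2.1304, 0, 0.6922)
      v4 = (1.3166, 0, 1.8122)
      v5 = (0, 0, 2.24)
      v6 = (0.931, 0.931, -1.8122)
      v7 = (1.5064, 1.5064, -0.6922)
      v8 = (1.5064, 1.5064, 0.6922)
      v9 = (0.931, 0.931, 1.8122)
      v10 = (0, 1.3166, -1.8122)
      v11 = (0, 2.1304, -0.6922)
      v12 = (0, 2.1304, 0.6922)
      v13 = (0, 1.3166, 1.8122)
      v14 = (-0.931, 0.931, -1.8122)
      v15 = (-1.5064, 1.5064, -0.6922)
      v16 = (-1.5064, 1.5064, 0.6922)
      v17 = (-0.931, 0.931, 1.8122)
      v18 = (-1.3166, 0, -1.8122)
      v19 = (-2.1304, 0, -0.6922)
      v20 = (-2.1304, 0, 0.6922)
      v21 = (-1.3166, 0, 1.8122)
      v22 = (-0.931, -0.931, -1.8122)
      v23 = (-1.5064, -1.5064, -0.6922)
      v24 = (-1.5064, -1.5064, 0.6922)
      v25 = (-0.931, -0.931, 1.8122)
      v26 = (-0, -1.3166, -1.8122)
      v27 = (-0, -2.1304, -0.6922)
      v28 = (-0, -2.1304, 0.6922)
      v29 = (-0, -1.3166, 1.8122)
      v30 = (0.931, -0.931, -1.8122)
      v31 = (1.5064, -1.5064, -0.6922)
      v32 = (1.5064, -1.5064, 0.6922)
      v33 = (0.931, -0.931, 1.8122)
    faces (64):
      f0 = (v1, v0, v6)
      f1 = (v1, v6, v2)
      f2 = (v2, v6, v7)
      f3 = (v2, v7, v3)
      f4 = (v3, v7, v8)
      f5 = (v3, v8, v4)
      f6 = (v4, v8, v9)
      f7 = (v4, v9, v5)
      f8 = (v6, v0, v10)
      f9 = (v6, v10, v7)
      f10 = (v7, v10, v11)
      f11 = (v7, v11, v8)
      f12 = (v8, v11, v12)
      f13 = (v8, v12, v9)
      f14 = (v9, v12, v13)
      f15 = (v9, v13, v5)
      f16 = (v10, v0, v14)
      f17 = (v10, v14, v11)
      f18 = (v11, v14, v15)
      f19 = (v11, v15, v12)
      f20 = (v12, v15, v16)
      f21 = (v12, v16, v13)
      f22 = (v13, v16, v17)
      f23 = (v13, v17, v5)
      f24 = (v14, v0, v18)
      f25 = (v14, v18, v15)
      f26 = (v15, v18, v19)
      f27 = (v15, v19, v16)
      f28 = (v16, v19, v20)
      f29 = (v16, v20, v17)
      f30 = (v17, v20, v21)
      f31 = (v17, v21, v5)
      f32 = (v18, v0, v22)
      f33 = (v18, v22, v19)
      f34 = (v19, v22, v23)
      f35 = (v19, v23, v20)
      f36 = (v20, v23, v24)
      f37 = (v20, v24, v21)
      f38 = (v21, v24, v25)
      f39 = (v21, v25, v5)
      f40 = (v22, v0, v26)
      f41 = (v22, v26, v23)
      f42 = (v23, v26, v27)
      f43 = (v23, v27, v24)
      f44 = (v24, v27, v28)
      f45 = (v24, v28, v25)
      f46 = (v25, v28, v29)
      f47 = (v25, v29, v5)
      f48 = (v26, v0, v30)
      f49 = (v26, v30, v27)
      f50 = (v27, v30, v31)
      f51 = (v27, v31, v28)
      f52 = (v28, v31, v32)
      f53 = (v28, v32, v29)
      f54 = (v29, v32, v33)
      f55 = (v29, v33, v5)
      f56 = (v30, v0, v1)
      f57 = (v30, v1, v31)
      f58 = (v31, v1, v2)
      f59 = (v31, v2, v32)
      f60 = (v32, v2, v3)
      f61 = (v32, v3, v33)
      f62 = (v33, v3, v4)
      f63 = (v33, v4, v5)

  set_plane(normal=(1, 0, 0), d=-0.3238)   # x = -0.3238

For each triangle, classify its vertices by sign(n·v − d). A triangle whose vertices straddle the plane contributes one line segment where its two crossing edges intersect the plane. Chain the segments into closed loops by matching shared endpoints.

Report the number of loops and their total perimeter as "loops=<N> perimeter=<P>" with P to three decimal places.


loops=1 perimeter=13.225

Straddling triangles (20 of 64):
  (v10,v0,v14) [++-] → (-0.3238, 0.3238, -2.09121)–(-0.3238, 1.18249, -1.8122)  len=0.9029
  (v10,v14,v11) [+-+] → (-0.3238, 1.18249, -1.8122)–(-0.3238, 1.71325, -1.08173)  len=0.9029
  (v11,v14,v15) [+--] → (-0.3238, 1.71325, -1.08173)–(-0.3238, 1.99627, -0.6922)  len=0.4815
  (v11,v15,v12) [+-+] → (-0.3238, 1.99627, -0.6922)–(-0.3238, 1.99627, 0.394624)  len=1.0868
  (v12,v15,v16) [+--] → (-0.3238, 1.99627, 0.394624)–(-0.3238, 1.99627, 0.6922)  len=0.2976
  (v12,v16,v13) [+-+] → (-0.3238, 1.99627, 0.6922)–(-0.3238, 1.3574, 1.57146)  len=1.0869
  (v13,v16,v17) [+--] → (-0.3238, 1.3574, 1.57146)–(-0.3238, 1.18249, 1.8122)  len=0.2976
  (v13,v17,v5) [+-+] → (-0.3238, 1.18249, 1.8122)–(-0.3238, 0.3238, 2.09121)  len=0.9029
  (v14,v0,v18) [-+-] → (-0.3238, 0.3238, -2.09121)–(-0.3238, 0, -2.13479)  len=0.3267
  (v17,v21,v5) [--+] → (-0.3238, 0, 2.13479)–(-0.3238, 0.3238, 2.09121)  len=0.3267
  (v18,v0,v22) [-+-] → (-0.3238, 0, -2.13479)–(-0.3238, -0.3238, -2.09121)  len=0.3267
  (v21,v25,v5) [--+] → (-0.3238, -0.3238, 2.09121)–(-0.3238, 0, 2.13479)  len=0.3267
  (v22,v0,v26) [-++] → (-0.3238, -0.3238, -2.09121)–(-0.3238, -1.18249, -1.8122)  len=0.9029
  (v22,v26,v23) [-+-] → (-0.3238, -1.18249, -1.8122)–(-0.3238, -1.3574, -1.57146)  len=0.2976
  (v23,v26,v27) [-++] → (-0.3238, -1.3574, -1.57146)–(-0.3238, -1.99627, -0.6922)  len=1.0869
  (v23,v27,v24) [-+-] → (-0.3238, -1.99627, -0.6922)–(-0.3238, -1.99627, -0.394624)  len=0.2976
  (v24,v27,v28) [-++] → (-0.3238, -1.99627, -0.394624)–(-0.3238, -1.99627, 0.6922)  len=1.0868
  (v24,v28,v25) [-+-] → (-0.3238, -1.99627, 0.6922)–(-0.3238, -1.71325, 1.08173)  len=0.4815
  (v25,v28,v29) [-++] → (-0.3238, -1.71325, 1.08173)–(-0.3238, -1.18249, 1.8122)  len=0.9029
  (v25,v29,v5) [-++] → (-0.3238, -1.18249, 1.8122)–(-0.3238, -0.3238, 2.09121)  len=0.9029

Chained into 1 loop(s):
  loop 1: 20 segments, perimeter = 13.2249
Total perimeter = 13.225


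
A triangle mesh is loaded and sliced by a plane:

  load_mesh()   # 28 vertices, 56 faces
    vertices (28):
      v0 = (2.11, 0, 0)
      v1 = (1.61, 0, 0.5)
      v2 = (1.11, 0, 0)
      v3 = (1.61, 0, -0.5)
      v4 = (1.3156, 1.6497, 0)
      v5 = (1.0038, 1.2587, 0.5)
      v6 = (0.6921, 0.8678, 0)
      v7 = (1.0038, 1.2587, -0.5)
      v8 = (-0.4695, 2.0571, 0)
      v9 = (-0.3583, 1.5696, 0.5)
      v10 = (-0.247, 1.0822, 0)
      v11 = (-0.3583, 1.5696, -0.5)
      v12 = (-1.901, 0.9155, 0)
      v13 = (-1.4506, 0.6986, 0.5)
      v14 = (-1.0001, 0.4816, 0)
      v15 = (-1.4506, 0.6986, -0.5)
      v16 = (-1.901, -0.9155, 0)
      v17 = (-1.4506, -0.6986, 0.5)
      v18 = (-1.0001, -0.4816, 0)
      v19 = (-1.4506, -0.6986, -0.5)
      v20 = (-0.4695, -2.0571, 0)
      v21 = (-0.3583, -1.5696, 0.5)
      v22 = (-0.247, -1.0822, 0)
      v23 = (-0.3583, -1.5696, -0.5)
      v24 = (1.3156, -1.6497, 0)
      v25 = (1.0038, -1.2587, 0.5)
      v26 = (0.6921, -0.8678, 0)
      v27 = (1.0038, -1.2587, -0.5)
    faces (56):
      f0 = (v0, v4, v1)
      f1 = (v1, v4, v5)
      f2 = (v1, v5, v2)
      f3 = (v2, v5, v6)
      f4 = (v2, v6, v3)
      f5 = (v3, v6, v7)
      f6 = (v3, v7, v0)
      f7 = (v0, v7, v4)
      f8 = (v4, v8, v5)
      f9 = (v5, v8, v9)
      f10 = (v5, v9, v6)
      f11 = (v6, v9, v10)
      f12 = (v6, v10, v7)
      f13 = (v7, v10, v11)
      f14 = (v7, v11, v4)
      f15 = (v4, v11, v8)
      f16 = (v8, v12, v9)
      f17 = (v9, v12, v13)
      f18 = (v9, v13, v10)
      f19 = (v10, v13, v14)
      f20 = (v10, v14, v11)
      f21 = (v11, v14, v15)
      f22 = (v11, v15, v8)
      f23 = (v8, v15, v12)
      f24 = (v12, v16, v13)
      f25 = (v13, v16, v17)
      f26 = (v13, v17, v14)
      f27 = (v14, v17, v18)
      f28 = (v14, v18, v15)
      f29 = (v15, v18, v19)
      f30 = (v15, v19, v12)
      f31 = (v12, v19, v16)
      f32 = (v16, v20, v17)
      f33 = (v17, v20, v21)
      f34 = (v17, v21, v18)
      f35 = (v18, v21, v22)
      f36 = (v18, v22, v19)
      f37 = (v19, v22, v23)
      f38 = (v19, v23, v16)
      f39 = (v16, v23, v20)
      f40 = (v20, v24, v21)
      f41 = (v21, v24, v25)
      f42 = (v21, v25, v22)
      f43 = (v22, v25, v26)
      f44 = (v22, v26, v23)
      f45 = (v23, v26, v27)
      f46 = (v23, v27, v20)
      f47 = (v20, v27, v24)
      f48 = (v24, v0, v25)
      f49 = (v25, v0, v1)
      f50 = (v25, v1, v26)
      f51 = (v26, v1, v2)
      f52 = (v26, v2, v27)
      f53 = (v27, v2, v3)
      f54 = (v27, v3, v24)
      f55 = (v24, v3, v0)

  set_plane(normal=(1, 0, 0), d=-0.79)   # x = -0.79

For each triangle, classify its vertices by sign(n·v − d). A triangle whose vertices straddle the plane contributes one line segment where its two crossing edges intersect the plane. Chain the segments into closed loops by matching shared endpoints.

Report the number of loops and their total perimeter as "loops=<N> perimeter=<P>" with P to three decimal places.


loops=2 perimeter=6.103

Straddling triangles (16 of 56):
  (v8,v12,v9) [+-+] → (-0.79, 1.80151, 0)–(-0.79, 1.38656, 0.360083)  len=0.5494
  (v9,v12,v13) [+--] → (-0.79, 1.38656, 0.360083)–(-0.79, 1.22536, 0.5)  len=0.2135
  (v9,v13,v10) [+-+] → (-0.79, 1.22536, 0.5)–(-0.79, 0.90914, 0.225573)  len=0.4187
  (v10,v13,v14) [+--] → (-0.79, 0.90914, 0.225573)–(-0.79, 0.649156, 0)  len=0.3442
  (v10,v14,v11) [+-+] → (-0.79, 0.649156, 0)–(-0.79, 0.837768, -0.16368)  len=0.2497
  (v11,v14,v15) [+--] → (-0.79, 0.837768, -0.16368)–(-0.79, 1.22536, -0.5)  len=0.5132
  (v11,v15,v8) [+-+] → (-0.79, 1.22536, -0.5)–(-0.79, 1.61331, -0.163337)  len=0.5137
  (v8,v15,v12) [+--] → (-0.79, 1.61331, -0.163337)–(-0.79, 1.80151, 0)  len=0.2492
  (v16,v20,v17) [-+-] → (-0.79, -1.80151, 0)–(-0.79, -1.61331, 0.163337)  len=0.2492
  (v17,v20,v21) [-++] → (-0.79, -1.61331, 0.163337)–(-0.79, -1.22536, 0.5)  len=0.5137
  (v17,v21,v18) [-+-] → (-0.79, -1.22536, 0.5)–(-0.79, -0.837768, 0.16368)  len=0.5132
  (v18,v21,v22) [-++] → (-0.79, -0.837768, 0.16368)–(-0.79, -0.649156, 0)  len=0.2497
  (v18,v22,v19) [-+-] → (-0.79, -0.649156, 0)–(-0.79, -0.90914, -0.225573)  len=0.3442
  (v19,v22,v23) [-++] → (-0.79, -0.90914, -0.225573)–(-0.79, -1.22536, -0.5)  len=0.4187
  (v19,v23,v16) [-+-] → (-0.79, -1.22536, -0.5)–(-0.79, -1.38656, -0.360083)  len=0.2135
  (v16,v23,v20) [-++] → (-0.79, -1.38656, -0.360083)–(-0.79, -1.80151, 0)  len=0.5494

Chained into 2 loop(s):
  loop 1: 8 segments, perimeter = 3.0515
  loop 2: 8 segments, perimeter = 3.0515
Total perimeter = 6.103
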